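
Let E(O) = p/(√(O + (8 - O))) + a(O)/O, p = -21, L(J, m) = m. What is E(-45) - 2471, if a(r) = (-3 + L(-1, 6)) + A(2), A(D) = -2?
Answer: -111196/45 - 21*√2/4 ≈ -2478.4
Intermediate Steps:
a(r) = 1 (a(r) = (-3 + 6) - 2 = 3 - 2 = 1)
E(O) = 1/O - 21*√2/4 (E(O) = -21/√(O + (8 - O)) + 1/O = -21*√2/4 + 1/O = 1/O - 21*√2/4)
E(-45) - 2471 = (1/(-45) - 21*√2/4) - 2471 = (-1/45 - 21*√2/4) - 2471 = -111196/45 - 21*√2/4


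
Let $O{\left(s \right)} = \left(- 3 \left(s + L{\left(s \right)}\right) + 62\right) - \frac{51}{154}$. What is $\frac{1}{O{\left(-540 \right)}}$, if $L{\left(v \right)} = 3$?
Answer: $\frac{154}{257591} \approx 0.00059785$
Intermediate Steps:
$O{\left(s \right)} = \frac{8111}{154} - 3 s$ ($O{\left(s \right)} = \left(- 3 \left(s + 3\right) + 62\right) - \frac{51}{154} = \left(- 3 \left(3 + s\right) + 62\right) - \frac{51}{154} = \left(\left(-9 - 3 s\right) + 62\right) - \frac{51}{154} = \left(53 - 3 s\right) - \frac{51}{154} = \frac{8111}{154} - 3 s$)
$\frac{1}{O{\left(-540 \right)}} = \frac{1}{\frac{8111}{154} - -1620} = \frac{1}{\frac{8111}{154} + 1620} = \frac{1}{\frac{257591}{154}} = \frac{154}{257591}$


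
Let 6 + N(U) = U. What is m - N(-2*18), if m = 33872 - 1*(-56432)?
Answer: 90346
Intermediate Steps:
N(U) = -6 + U
m = 90304 (m = 33872 + 56432 = 90304)
m - N(-2*18) = 90304 - (-6 - 2*18) = 90304 - (-6 - 36) = 90304 - 1*(-42) = 90304 + 42 = 90346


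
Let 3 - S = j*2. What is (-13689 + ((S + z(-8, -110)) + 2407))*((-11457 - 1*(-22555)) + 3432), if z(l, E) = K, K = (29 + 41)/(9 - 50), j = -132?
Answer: -6562983050/41 ≈ -1.6007e+8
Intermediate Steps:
K = -70/41 (K = 70/(-41) = 70*(-1/41) = -70/41 ≈ -1.7073)
z(l, E) = -70/41
S = 267 (S = 3 - (-132)*2 = 3 - 1*(-264) = 3 + 264 = 267)
(-13689 + ((S + z(-8, -110)) + 2407))*((-11457 - 1*(-22555)) + 3432) = (-13689 + ((267 - 70/41) + 2407))*((-11457 - 1*(-22555)) + 3432) = (-13689 + (10877/41 + 2407))*((-11457 + 22555) + 3432) = (-13689 + 109564/41)*(11098 + 3432) = -451685/41*14530 = -6562983050/41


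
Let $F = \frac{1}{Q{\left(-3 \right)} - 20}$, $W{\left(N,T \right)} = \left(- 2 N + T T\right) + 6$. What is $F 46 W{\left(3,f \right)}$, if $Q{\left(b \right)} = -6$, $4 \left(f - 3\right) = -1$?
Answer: $- \frac{2783}{208} \approx -13.38$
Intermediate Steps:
$f = \frac{11}{4}$ ($f = 3 + \frac{1}{4} \left(-1\right) = 3 - \frac{1}{4} = \frac{11}{4} \approx 2.75$)
$W{\left(N,T \right)} = 6 + T^{2} - 2 N$ ($W{\left(N,T \right)} = \left(- 2 N + T^{2}\right) + 6 = \left(T^{2} - 2 N\right) + 6 = 6 + T^{2} - 2 N$)
$F = - \frac{1}{26}$ ($F = \frac{1}{-6 - 20} = \frac{1}{-26} = - \frac{1}{26} \approx -0.038462$)
$F 46 W{\left(3,f \right)} = \left(- \frac{1}{26}\right) 46 \left(6 + \left(\frac{11}{4}\right)^{2} - 6\right) = - \frac{23 \left(6 + \frac{121}{16} - 6\right)}{13} = \left(- \frac{23}{13}\right) \frac{121}{16} = - \frac{2783}{208}$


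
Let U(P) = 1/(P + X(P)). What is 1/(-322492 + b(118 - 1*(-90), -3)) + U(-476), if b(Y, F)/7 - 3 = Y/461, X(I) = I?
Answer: -149096547/141522106600 ≈ -0.0010535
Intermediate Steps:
U(P) = 1/(2*P) (U(P) = 1/(P + P) = 1/(2*P))
b(Y, F) = 21 + 7*Y/461 (b(Y, F) = 21 + 7*(Y/461) = 21 + 7*Y/461)
1/(-322492 + b(118 - 1*(-90), -3)) + U(-476) = 1/(-322492 + (21 + 7*(118 - 1*(-90))/461)) + (1/2)/(-476) = 1/(-322492 + (21 + 7*(118 + 90)/461)) + (1/2)*(-1/476) = 1/(-322492 + (21 + (7/461)*208)) - 1/952 = 1/(-322492 + (21 + 1456/461)) - 1/952 = 1/(-322492 + 11137/461) - 1/952 = 1/(-148657675/461) - 1/952 = -461/148657675 - 1/952 = -149096547/141522106600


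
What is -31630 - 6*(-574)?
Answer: -28186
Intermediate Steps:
-31630 - 6*(-574) = -31630 + 3444 = -28186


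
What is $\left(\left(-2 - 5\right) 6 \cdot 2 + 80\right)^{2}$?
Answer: $16$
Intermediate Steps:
$\left(\left(-2 - 5\right) 6 \cdot 2 + 80\right)^{2} = \left(\left(-7\right) 12 + 80\right)^{2} = \left(-84 + 80\right)^{2} = \left(-4\right)^{2} = 16$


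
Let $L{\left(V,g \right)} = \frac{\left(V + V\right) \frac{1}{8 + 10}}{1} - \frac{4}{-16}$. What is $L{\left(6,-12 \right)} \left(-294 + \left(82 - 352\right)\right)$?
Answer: $-517$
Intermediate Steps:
$L{\left(V,g \right)} = \frac{1}{4} + \frac{V}{9}$ ($L{\left(V,g \right)} = \frac{2 V}{18} \cdot 1 - - \frac{1}{4} = 2 V \frac{1}{18} \cdot 1 + \frac{1}{4} = \frac{V}{9} \cdot 1 + \frac{1}{4} = \frac{V}{9} + \frac{1}{4} = \frac{1}{4} + \frac{V}{9}$)
$L{\left(6,-12 \right)} \left(-294 + \left(82 - 352\right)\right) = \left(\frac{1}{4} + \frac{1}{9} \cdot 6\right) \left(-294 + \left(82 - 352\right)\right) = \left(\frac{1}{4} + \frac{2}{3}\right) \left(-294 + \left(82 - 352\right)\right) = \frac{11 \left(-294 - 270\right)}{12} = \frac{11}{12} \left(-564\right) = -517$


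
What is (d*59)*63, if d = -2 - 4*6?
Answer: -96642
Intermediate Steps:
d = -26 (d = -2 - 24 = -26)
(d*59)*63 = -26*59*63 = -1534*63 = -96642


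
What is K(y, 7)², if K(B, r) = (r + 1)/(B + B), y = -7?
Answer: 16/49 ≈ 0.32653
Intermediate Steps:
K(B, r) = (1 + r)/(2*B) (K(B, r) = (1 + r)/((2*B)) = (1 + r)*(1/(2*B)) = (1 + r)/(2*B))
K(y, 7)² = ((½)*(1 + 7)/(-7))² = ((½)*(-⅐)*8)² = (-4/7)² = 16/49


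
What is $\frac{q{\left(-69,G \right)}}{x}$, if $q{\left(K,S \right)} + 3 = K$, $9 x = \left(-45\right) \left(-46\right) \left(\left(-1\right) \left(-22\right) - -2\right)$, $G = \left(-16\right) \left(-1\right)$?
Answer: $- \frac{3}{230} \approx -0.013043$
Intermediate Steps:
$G = 16$
$x = 5520$ ($x = \frac{\left(-45\right) \left(-46\right) \left(\left(-1\right) \left(-22\right) - -2\right)}{9} = \frac{2070 \left(22 + \left(-3 + 5\right)\right)}{9} = \frac{2070 \left(22 + 2\right)}{9} = \frac{2070 \cdot 24}{9} = \frac{1}{9} \cdot 49680 = 5520$)
$q{\left(K,S \right)} = -3 + K$
$\frac{q{\left(-69,G \right)}}{x} = \frac{-3 - 69}{5520} = \left(-72\right) \frac{1}{5520} = - \frac{3}{230}$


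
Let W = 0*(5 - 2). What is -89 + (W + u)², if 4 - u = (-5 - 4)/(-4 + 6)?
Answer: -67/4 ≈ -16.750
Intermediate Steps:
u = 17/2 (u = 4 - (-5 - 4)/(-4 + 6) = 4 - (-9)/2 = 4 - 1*(-9/2) = 4 + 9/2 = 17/2 ≈ 8.5000)
W = 0 (W = 0*3 = 0)
-89 + (W + u)² = -89 + (0 + 17/2)² = -89 + (17/2)² = -89 + 289/4 = -67/4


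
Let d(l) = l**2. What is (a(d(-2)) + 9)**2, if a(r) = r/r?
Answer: 100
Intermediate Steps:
a(r) = 1
(a(d(-2)) + 9)**2 = (1 + 9)**2 = 10**2 = 100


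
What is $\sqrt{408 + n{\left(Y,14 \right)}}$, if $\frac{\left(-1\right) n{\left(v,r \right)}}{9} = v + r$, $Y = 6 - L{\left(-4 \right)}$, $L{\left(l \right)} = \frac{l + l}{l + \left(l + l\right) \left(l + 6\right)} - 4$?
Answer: $\frac{\sqrt{4890}}{5} \approx 13.986$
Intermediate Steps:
$L{\left(l \right)} = -4 + \frac{2 l}{l + 2 l \left(6 + l\right)}$ ($L{\left(l \right)} = \frac{2 l}{l + 2 l \left(6 + l\right)} - 4 = -4 + \frac{2 l}{l + 2 l \left(6 + l\right)}$)
$Y = \frac{48}{5}$ ($Y = 6 - \frac{2 \left(-25 - -16\right)}{13 + 2 \left(-4\right)} = 6 - \frac{2 \left(-25 + 16\right)}{13 - 8} = 6 - 2 \cdot \frac{1}{5} \left(-9\right) = 6 - - \frac{18}{5} = 6 + \frac{18}{5} = \frac{48}{5} \approx 9.6$)
$n{\left(v,r \right)} = - 9 r - 9 v$ ($n{\left(v,r \right)} = - 9 \left(v + r\right) = - 9 \left(r + v\right) = - 9 r - 9 v$)
$\sqrt{408 + n{\left(Y,14 \right)}} = \sqrt{408 - \frac{1062}{5}} = \sqrt{\frac{978}{5}} = \frac{\sqrt{4890}}{5}$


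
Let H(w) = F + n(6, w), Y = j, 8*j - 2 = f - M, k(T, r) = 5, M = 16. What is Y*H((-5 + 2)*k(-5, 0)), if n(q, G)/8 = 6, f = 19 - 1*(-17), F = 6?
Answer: 297/2 ≈ 148.50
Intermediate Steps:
f = 36 (f = 19 + 17 = 36)
n(q, G) = 48 (n(q, G) = 8*6 = 48)
j = 11/4 (j = ¼ + (36 - 1*16)/8 = ¼ + (36 - 16)/8 = ¼ + (⅛)*20 = ¼ + 5/2 = 11/4 ≈ 2.7500)
Y = 11/4 ≈ 2.7500
H(w) = 54 (H(w) = 6 + 48 = 54)
Y*H((-5 + 2)*k(-5, 0)) = (11/4)*54 = 297/2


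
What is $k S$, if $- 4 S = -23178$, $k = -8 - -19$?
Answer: $\frac{127479}{2} \approx 63740.0$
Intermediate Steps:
$k = 11$ ($k = -8 + 19 = 11$)
$S = \frac{11589}{2}$ ($S = \left(- \frac{1}{4}\right) \left(-23178\right) = \frac{11589}{2} \approx 5794.5$)
$k S = 11 \cdot \frac{11589}{2} = \frac{127479}{2}$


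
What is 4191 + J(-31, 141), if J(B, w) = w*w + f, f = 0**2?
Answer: 24072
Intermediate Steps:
f = 0
J(B, w) = w**2 (J(B, w) = w*w + 0 = w**2 + 0 = w**2)
4191 + J(-31, 141) = 4191 + 141**2 = 4191 + 19881 = 24072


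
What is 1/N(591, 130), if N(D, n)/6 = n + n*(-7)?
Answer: -1/4680 ≈ -0.00021368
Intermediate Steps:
N(D, n) = -36*n (N(D, n) = 6*(n + n*(-7)) = 6*(n - 7*n) = 6*(-6*n) = -36*n)
1/N(591, 130) = 1/(-36*130) = 1/(-4680) = -1/4680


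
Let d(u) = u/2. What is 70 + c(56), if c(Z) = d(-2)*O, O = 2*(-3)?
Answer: 76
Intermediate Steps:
d(u) = u/2 (d(u) = u*(1/2) = u/2)
O = -6
c(Z) = 6 (c(Z) = ((1/2)*(-2))*(-6) = -1*(-6) = 6)
70 + c(56) = 70 + 6 = 76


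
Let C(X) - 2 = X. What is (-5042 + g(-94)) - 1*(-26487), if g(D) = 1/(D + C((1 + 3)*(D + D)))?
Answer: 18099579/844 ≈ 21445.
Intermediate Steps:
C(X) = 2 + X
g(D) = 1/(2 + 9*D) (g(D) = 1/(D + (2 + (1 + 3)*(D + D))) = 1/(D + (2 + 4*(2*D))) = 1/(D + (2 + 8*D)) = 1/(2 + 9*D))
(-5042 + g(-94)) - 1*(-26487) = (-5042 + 1/(2 + 9*(-94))) - 1*(-26487) = (-5042 + 1/(2 - 846)) + 26487 = (-5042 + 1/(-844)) + 26487 = (-5042 - 1/844) + 26487 = -4255449/844 + 26487 = 18099579/844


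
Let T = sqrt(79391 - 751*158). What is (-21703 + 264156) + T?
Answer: 242453 + 3*I*sqrt(4363) ≈ 2.4245e+5 + 198.16*I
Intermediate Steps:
T = 3*I*sqrt(4363) (T = sqrt(79391 - 118658) = sqrt(-39267) = 3*I*sqrt(4363) ≈ 198.16*I)
(-21703 + 264156) + T = (-21703 + 264156) + 3*I*sqrt(4363) = 242453 + 3*I*sqrt(4363)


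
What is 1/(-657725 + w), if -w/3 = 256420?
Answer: -1/1426985 ≈ -7.0078e-7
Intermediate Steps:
w = -769260 (w = -3*256420 = -769260)
1/(-657725 + w) = 1/(-657725 - 769260) = 1/(-1426985) = -1/1426985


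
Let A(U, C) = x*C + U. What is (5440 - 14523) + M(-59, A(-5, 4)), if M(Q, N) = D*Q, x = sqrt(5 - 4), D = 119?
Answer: -16104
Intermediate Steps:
x = 1 (x = sqrt(1) = 1)
A(U, C) = C + U (A(U, C) = 1*C + U = C + U)
M(Q, N) = 119*Q
(5440 - 14523) + M(-59, A(-5, 4)) = (5440 - 14523) + 119*(-59) = -9083 - 7021 = -16104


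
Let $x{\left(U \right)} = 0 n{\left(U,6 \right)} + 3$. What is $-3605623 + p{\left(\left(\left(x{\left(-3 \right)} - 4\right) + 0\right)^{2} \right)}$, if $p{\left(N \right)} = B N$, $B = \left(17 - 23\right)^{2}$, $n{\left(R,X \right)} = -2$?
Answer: $-3605587$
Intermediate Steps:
$x{\left(U \right)} = 3$ ($x{\left(U \right)} = 0 \left(-2\right) + 3 = 0 + 3 = 3$)
$B = 36$ ($B = \left(-6\right)^{2} = 36$)
$p{\left(N \right)} = 36 N$
$-3605623 + p{\left(\left(\left(x{\left(-3 \right)} - 4\right) + 0\right)^{2} \right)} = -3605623 + 36 \left(\left(3 - 4\right) + 0\right)^{2} = -3605623 + 36 \left(-1 + 0\right)^{2} = -3605623 + 36 \left(-1\right)^{2} = -3605623 + 36 \cdot 1 = -3605623 + 36 = -3605587$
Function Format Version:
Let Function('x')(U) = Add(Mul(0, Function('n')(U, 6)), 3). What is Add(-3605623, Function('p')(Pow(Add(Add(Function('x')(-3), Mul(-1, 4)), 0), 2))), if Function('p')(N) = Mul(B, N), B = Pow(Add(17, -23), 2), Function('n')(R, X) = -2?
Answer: -3605587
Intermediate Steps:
Function('x')(U) = 3 (Function('x')(U) = Add(Mul(0, -2), 3) = Add(0, 3) = 3)
B = 36 (B = Pow(-6, 2) = 36)
Function('p')(N) = Mul(36, N)
Add(-3605623, Function('p')(Pow(Add(Add(Function('x')(-3), Mul(-1, 4)), 0), 2))) = Add(-3605623, Mul(36, Pow(Add(Add(3, Mul(-1, 4)), 0), 2))) = Add(-3605623, Mul(36, Pow(Add(Add(3, -4), 0), 2))) = Add(-3605623, Mul(36, Pow(Add(-1, 0), 2))) = Add(-3605623, Mul(36, Pow(-1, 2))) = Add(-3605623, Mul(36, 1)) = Add(-3605623, 36) = -3605587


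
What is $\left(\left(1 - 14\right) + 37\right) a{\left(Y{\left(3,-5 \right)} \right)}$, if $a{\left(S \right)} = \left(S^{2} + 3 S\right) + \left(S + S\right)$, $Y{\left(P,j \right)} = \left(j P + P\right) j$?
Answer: $93600$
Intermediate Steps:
$Y{\left(P,j \right)} = j \left(P + P j\right)$ ($Y{\left(P,j \right)} = \left(P j + P\right) j = \left(P + P j\right) j = j \left(P + P j\right)$)
$a{\left(S \right)} = S^{2} + 5 S$ ($a{\left(S \right)} = \left(S^{2} + 3 S\right) + 2 S = S^{2} + 5 S$)
$\left(\left(1 - 14\right) + 37\right) a{\left(Y{\left(3,-5 \right)} \right)} = \left(\left(1 - 14\right) + 37\right) 3 \left(-5\right) \left(1 - 5\right) \left(5 + 3 \left(-5\right) \left(1 - 5\right)\right) = \left(\left(1 - 14\right) + 37\right) 3 \left(-5\right) \left(-4\right) \left(5 + 3 \left(-5\right) \left(-4\right)\right) = \left(-13 + 37\right) 60 \left(5 + 60\right) = 24 \cdot 60 \cdot 65 = 24 \cdot 3900 = 93600$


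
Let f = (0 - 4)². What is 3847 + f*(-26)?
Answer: 3431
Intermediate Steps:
f = 16 (f = (-4)² = 16)
3847 + f*(-26) = 3847 + 16*(-26) = 3847 - 416 = 3431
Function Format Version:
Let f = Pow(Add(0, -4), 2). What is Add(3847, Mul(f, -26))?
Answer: 3431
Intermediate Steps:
f = 16 (f = Pow(-4, 2) = 16)
Add(3847, Mul(f, -26)) = Add(3847, Mul(16, -26)) = Add(3847, -416) = 3431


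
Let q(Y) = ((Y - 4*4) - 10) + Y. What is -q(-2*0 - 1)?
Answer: 28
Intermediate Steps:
q(Y) = -26 + 2*Y (q(Y) = ((Y - 16) - 10) + Y = ((-16 + Y) - 10) + Y = (-26 + Y) + Y = -26 + 2*Y)
-q(-2*0 - 1) = -(-26 + 2*(-2*0 - 1)) = -(-26 + 2*(0 - 1)) = -(-26 + 2*(-1)) = -(-26 - 2) = -1*(-28) = 28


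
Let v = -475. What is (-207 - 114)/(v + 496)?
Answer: -107/7 ≈ -15.286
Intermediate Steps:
(-207 - 114)/(v + 496) = (-207 - 114)/(-475 + 496) = -321/21 = -321*1/21 = -107/7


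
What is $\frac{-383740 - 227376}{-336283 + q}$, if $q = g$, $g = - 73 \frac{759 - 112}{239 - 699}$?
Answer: $\frac{281113360}{154642949} \approx 1.8178$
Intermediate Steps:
$g = \frac{47231}{460}$ ($g = - 73 \frac{647}{-460} = - 73 \cdot 647 \left(- \frac{1}{460}\right) = \left(-73\right) \left(- \frac{647}{460}\right) = \frac{47231}{460} \approx 102.68$)
$q = \frac{47231}{460} \approx 102.68$
$\frac{-383740 - 227376}{-336283 + q} = \frac{-383740 - 227376}{-336283 + \frac{47231}{460}} = - \frac{611116}{- \frac{154642949}{460}} = \left(-611116\right) \left(- \frac{460}{154642949}\right) = \frac{281113360}{154642949}$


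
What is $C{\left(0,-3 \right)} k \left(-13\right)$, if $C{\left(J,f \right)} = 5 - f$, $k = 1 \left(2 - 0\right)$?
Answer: $-208$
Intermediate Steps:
$k = 2$ ($k = 1 \left(2 + \left(-4 + 4\right)\right) = 1 \left(2 + 0\right) = 1 \cdot 2 = 2$)
$C{\left(0,-3 \right)} k \left(-13\right) = \left(5 - -3\right) 2 \left(-13\right) = \left(5 + 3\right) 2 \left(-13\right) = 8 \cdot 2 \left(-13\right) = 16 \left(-13\right) = -208$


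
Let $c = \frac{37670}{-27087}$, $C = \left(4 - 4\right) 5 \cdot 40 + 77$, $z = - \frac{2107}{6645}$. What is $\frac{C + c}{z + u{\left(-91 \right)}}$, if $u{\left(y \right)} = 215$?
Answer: $\frac{4536384235}{12880482472} \approx 0.35219$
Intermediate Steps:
$z = - \frac{2107}{6645}$ ($z = \left(-2107\right) \frac{1}{6645} = - \frac{2107}{6645} \approx -0.31708$)
$C = 77$ ($C = 0 \cdot 5 \cdot 40 + 77 = 0 \cdot 40 + 77 = 0 + 77 = 77$)
$c = - \frac{37670}{27087}$ ($c = 37670 \left(- \frac{1}{27087}\right) = - \frac{37670}{27087} \approx -1.3907$)
$\frac{C + c}{z + u{\left(-91 \right)}} = \frac{77 - \frac{37670}{27087}}{- \frac{2107}{6645} + 215} = \frac{2048029}{27087 \cdot \frac{1426568}{6645}} = \frac{2048029}{27087} \cdot \frac{6645}{1426568} = \frac{4536384235}{12880482472}$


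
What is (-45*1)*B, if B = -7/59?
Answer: 315/59 ≈ 5.3390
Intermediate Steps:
B = -7/59 (B = -7*1/59 = -7/59 ≈ -0.11864)
(-45*1)*B = -45*1*(-7/59) = -45*(-7/59) = 315/59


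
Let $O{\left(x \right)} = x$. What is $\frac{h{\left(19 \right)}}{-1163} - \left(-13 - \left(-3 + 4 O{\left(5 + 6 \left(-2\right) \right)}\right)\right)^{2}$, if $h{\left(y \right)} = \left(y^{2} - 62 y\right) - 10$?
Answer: $- \frac{375985}{1163} \approx -323.29$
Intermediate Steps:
$h{\left(y \right)} = -10 + y^{2} - 62 y$
$\frac{h{\left(19 \right)}}{-1163} - \left(-13 - \left(-3 + 4 O{\left(5 + 6 \left(-2\right) \right)}\right)\right)^{2} = \frac{-10 + 19^{2} - 1178}{-1163} - \left(-13 - \left(-3 + 4 \left(5 + 6 \left(-2\right)\right)\right)\right)^{2} = \left(-10 + 361 - 1178\right) \left(- \frac{1}{1163}\right) - \left(-13 - \left(-3 + 4 \left(5 - 12\right)\right)\right)^{2} = \left(-827\right) \left(- \frac{1}{1163}\right) - \left(-13 + \left(3 - -28\right)\right)^{2} = \frac{827}{1163} - \left(-13 + \left(3 + 28\right)\right)^{2} = \frac{827}{1163} - \left(-13 + 31\right)^{2} = \frac{827}{1163} - 18^{2} = \frac{827}{1163} - 324 = - \frac{375985}{1163}$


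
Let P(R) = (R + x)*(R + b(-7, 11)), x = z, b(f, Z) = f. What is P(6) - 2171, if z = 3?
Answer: -2180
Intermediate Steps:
x = 3
P(R) = (-7 + R)*(3 + R) (P(R) = (R + 3)*(R - 7) = (3 + R)*(-7 + R) = (-7 + R)*(3 + R))
P(6) - 2171 = (-21 + 6² - 4*6) - 2171 = (-21 + 36 - 24) - 2171 = -9 - 2171 = -2180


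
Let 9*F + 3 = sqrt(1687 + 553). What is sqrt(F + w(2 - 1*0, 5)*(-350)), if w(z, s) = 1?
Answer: sqrt(-3153 + 8*sqrt(35))/3 ≈ 18.576*I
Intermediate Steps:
F = -1/3 + 8*sqrt(35)/9 (F = -1/3 + sqrt(1687 + 553)/9 = -1/3 + sqrt(2240)/9 = -1/3 + (8*sqrt(35))/9 = -1/3 + 8*sqrt(35)/9 ≈ 4.9254)
sqrt(F + w(2 - 1*0, 5)*(-350)) = sqrt((-1/3 + 8*sqrt(35)/9) + 1*(-350)) = sqrt((-1/3 + 8*sqrt(35)/9) - 350) = sqrt(-1051/3 + 8*sqrt(35)/9)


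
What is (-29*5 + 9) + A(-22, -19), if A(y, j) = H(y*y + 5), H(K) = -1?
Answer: -137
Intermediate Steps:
A(y, j) = -1
(-29*5 + 9) + A(-22, -19) = (-29*5 + 9) - 1 = (-145 + 9) - 1 = -136 - 1 = -137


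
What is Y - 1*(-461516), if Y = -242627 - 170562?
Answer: 48327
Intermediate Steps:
Y = -413189
Y - 1*(-461516) = -413189 - 1*(-461516) = -413189 + 461516 = 48327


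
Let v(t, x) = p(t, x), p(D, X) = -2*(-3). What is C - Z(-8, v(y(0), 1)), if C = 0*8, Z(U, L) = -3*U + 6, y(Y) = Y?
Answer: -30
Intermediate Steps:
p(D, X) = 6
v(t, x) = 6
Z(U, L) = 6 - 3*U
C = 0
C - Z(-8, v(y(0), 1)) = 0 - (6 - 3*(-8)) = 0 - (6 + 24) = 0 - 1*30 = 0 - 30 = -30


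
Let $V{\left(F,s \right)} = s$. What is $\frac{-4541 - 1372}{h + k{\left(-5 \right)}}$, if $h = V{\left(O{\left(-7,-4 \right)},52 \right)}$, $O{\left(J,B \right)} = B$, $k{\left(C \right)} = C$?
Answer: $- \frac{5913}{47} \approx -125.81$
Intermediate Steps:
$h = 52$
$\frac{-4541 - 1372}{h + k{\left(-5 \right)}} = \frac{-4541 - 1372}{52 - 5} = - \frac{5913}{47}$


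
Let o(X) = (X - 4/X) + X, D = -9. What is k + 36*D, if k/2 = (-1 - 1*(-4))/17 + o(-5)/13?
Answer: -359194/1105 ≈ -325.06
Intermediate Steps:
o(X) = -4/X + 2*X
k = -1174/1105 (k = 2*((-1 - 1*(-4))/17 + (-4/(-5) + 2*(-5))/13) = 2*((-1 + 4)*(1/17) + (-4*(-1/5) - 10)*(1/13)) = 2*(3*(1/17) + (4/5 - 10)*(1/13)) = 2*(3/17 - 46/5*1/13) = 2*(3/17 - 46/65) = 2*(-587/1105) = -1174/1105 ≈ -1.0624)
k + 36*D = -1174/1105 + 36*(-9) = -1174/1105 - 324 = -359194/1105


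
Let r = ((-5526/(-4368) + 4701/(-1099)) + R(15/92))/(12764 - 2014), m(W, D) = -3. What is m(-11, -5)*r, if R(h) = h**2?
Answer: 1083186693/1299945556000 ≈ 0.00083326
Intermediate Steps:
r = -361062231/1299945556000 (r = ((-5526/(-4368) + 4701/(-1099)) + (15/92)**2)/(12764 - 2014) = ((-5526*(-1/4368) + 4701*(-1/1099)) + (15*(1/92))**2)/10750 = ((921/728 - 4701/1099) + (15/92)**2)*(1/10750) = (-344307/114296 + 225/8464)*(1/10750) = -361062231/120925168*1/10750 = -361062231/1299945556000 ≈ -0.00027775)
m(-11, -5)*r = -3*(-361062231/1299945556000) = 1083186693/1299945556000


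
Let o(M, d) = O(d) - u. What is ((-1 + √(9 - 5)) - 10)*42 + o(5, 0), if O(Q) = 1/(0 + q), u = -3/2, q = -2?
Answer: -377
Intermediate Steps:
u = -3/2 (u = -3*½ = -3/2 ≈ -1.5000)
O(Q) = -½ (O(Q) = 1/(0 - 2) = 1/(-2) = -½)
o(M, d) = 1 (o(M, d) = -½ - 1*(-3/2) = -½ + 3/2 = 1)
((-1 + √(9 - 5)) - 10)*42 + o(5, 0) = ((-1 + √(9 - 5)) - 10)*42 + 1 = ((-1 + √4) - 10)*42 + 1 = ((-1 + 2) - 10)*42 + 1 = (1 - 10)*42 + 1 = -9*42 + 1 = -378 + 1 = -377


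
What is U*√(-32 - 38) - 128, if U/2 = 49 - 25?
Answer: -128 + 48*I*√70 ≈ -128.0 + 401.6*I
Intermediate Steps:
U = 48 (U = 2*(49 - 25) = 2*24 = 48)
U*√(-32 - 38) - 128 = 48*√(-32 - 38) - 128 = 48*√(-70) - 128 = 48*(I*√70) - 128 = 48*I*√70 - 128 = -128 + 48*I*√70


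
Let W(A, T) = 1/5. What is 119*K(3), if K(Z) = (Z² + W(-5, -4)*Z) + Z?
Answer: 7497/5 ≈ 1499.4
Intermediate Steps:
W(A, T) = ⅕
K(Z) = Z² + 6*Z/5 (K(Z) = (Z² + Z/5) + Z = Z² + 6*Z/5)
119*K(3) = 119*((⅕)*3*(6 + 5*3)) = 119*((⅕)*3*(6 + 15)) = 119*((⅕)*3*21) = 119*(63/5) = 7497/5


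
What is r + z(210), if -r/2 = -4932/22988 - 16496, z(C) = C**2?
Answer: 443050190/5747 ≈ 77092.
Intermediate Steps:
r = 189607490/5747 (r = -2*(-4932/22988 - 16496) = -2*(-4932*1/22988 - 16496) = -2*(-1233/5747 - 16496) = -2*(-94803745/5747) = 189607490/5747 ≈ 32992.)
r + z(210) = 189607490/5747 + 210**2 = 189607490/5747 + 44100 = 443050190/5747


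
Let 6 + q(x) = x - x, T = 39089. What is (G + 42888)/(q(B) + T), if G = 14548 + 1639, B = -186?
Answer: 3475/2299 ≈ 1.5115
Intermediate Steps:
G = 16187
q(x) = -6 (q(x) = -6 + (x - x) = -6 + 0 = -6)
(G + 42888)/(q(B) + T) = (16187 + 42888)/(-6 + 39089) = 59075/39083 = 59075*(1/39083) = 3475/2299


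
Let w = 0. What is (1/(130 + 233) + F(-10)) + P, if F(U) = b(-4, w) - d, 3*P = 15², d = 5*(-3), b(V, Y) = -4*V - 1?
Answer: 38116/363 ≈ 105.00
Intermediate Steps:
b(V, Y) = -1 - 4*V
d = -15
P = 75 (P = (⅓)*15² = (⅓)*225 = 75)
F(U) = 30 (F(U) = (-1 - 4*(-4)) - 1*(-15) = (-1 + 16) + 15 = 15 + 15 = 30)
(1/(130 + 233) + F(-10)) + P = (1/(130 + 233) + 30) + 75 = (1/363 + 30) + 75 = 10891/363 + 75 = 38116/363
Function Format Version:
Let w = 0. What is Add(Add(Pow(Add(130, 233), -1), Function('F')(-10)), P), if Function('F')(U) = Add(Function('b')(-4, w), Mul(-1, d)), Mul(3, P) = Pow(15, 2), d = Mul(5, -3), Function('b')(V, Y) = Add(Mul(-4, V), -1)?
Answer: Rational(38116, 363) ≈ 105.00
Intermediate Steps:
Function('b')(V, Y) = Add(-1, Mul(-4, V))
d = -15
P = 75 (P = Mul(Rational(1, 3), Pow(15, 2)) = Mul(Rational(1, 3), 225) = 75)
Function('F')(U) = 30 (Function('F')(U) = Add(Add(-1, Mul(-4, -4)), Mul(-1, -15)) = Add(Add(-1, 16), 15) = Add(15, 15) = 30)
Add(Add(Pow(Add(130, 233), -1), Function('F')(-10)), P) = Add(Add(Pow(Add(130, 233), -1), 30), 75) = Add(Add(Pow(363, -1), 30), 75) = Add(Add(Rational(1, 363), 30), 75) = Add(Rational(10891, 363), 75) = Rational(38116, 363)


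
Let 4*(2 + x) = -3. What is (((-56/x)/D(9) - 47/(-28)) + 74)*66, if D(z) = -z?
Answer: 203509/42 ≈ 4845.5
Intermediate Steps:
x = -11/4 (x = -2 + (¼)*(-3) = -2 - ¾ = -11/4 ≈ -2.7500)
(((-56/x)/D(9) - 47/(-28)) + 74)*66 = (((-56/(-11/4))/((-1*9)) - 47/(-28)) + 74)*66 = ((-56*(-4/11)/(-9) - 47*(-1/28)) + 74)*66 = (((224/11)*(-⅑) + 47/28) + 74)*66 = ((-224/99 + 47/28) + 74)*66 = (-1619/2772 + 74)*66 = (203509/2772)*66 = 203509/42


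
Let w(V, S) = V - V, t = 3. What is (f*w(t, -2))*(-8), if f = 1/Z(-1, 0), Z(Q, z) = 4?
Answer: 0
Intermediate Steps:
w(V, S) = 0
f = ¼ (f = 1/4 = ¼ ≈ 0.25000)
(f*w(t, -2))*(-8) = ((¼)*0)*(-8) = 0*(-8) = 0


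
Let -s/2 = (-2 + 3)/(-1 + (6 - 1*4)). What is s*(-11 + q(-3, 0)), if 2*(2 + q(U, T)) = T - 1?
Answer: 27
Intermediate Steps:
q(U, T) = -5/2 + T/2 (q(U, T) = -2 + (T - 1)/2 = -2 + (-1 + T)/2 = -2 + (-½ + T/2) = -5/2 + T/2)
s = -2 (s = -2*(-2 + 3)/(-1 + (6 - 1*4)) = -2/(-1 + (6 - 4)) = -2/(-1 + 2) = -2/1 = -2 ≈ -2.0000)
s*(-11 + q(-3, 0)) = -2*(-11 + (-5/2 + (½)*0)) = -2*(-11 + (-5/2 + 0)) = -2*(-11 - 5/2) = -2*(-27/2) = 27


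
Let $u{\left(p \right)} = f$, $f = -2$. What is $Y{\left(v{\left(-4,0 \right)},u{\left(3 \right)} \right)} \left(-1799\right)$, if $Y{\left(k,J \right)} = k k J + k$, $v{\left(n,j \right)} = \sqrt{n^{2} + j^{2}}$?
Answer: $50372$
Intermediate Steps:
$v{\left(n,j \right)} = \sqrt{j^{2} + n^{2}}$
$u{\left(p \right)} = -2$
$Y{\left(k,J \right)} = k + J k^{2}$ ($Y{\left(k,J \right)} = k^{2} J + k = J k^{2} + k = k + J k^{2}$)
$Y{\left(v{\left(-4,0 \right)},u{\left(3 \right)} \right)} \left(-1799\right) = \sqrt{0^{2} + \left(-4\right)^{2}} \left(1 - 2 \sqrt{0^{2} + \left(-4\right)^{2}}\right) \left(-1799\right) = \sqrt{0 + 16} \left(1 - 2 \sqrt{0 + 16}\right) \left(-1799\right) = \sqrt{16} \left(1 - 2 \sqrt{16}\right) \left(-1799\right) = 4 \left(1 - 8\right) \left(-1799\right) = 4 \left(-7\right) \left(-1799\right) = \left(-28\right) \left(-1799\right) = 50372$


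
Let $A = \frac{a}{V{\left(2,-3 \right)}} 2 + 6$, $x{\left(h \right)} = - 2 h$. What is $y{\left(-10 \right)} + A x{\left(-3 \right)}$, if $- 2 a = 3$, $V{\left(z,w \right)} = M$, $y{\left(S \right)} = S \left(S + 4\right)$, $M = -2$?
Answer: $105$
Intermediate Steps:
$y{\left(S \right)} = S \left(4 + S\right)$
$V{\left(z,w \right)} = -2$
$a = - \frac{3}{2}$ ($a = \left(- \frac{1}{2}\right) 3 = - \frac{3}{2} \approx -1.5$)
$A = \frac{15}{2}$ ($A = - \frac{3}{2 \left(-2\right)} 2 + 6 = \left(- \frac{3}{2}\right) \left(- \frac{1}{2}\right) 2 + 6 = \frac{3}{4} \cdot 2 + 6 = \frac{3}{2} + 6 = \frac{15}{2} \approx 7.5$)
$y{\left(-10 \right)} + A x{\left(-3 \right)} = - 10 \left(4 - 10\right) + \frac{15 \left(\left(-2\right) \left(-3\right)\right)}{2} = \left(-10\right) \left(-6\right) + \frac{15}{2} \cdot 6 = 60 + 45 = 105$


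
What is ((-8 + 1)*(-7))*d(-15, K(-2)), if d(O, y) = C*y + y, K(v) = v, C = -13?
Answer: 1176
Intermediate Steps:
d(O, y) = -12*y (d(O, y) = -13*y + y = -12*y)
((-8 + 1)*(-7))*d(-15, K(-2)) = ((-8 + 1)*(-7))*(-12*(-2)) = -7*(-7)*24 = 49*24 = 1176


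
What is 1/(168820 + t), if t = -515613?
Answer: -1/346793 ≈ -2.8836e-6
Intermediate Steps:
1/(168820 + t) = 1/(168820 - 515613) = 1/(-346793) = -1/346793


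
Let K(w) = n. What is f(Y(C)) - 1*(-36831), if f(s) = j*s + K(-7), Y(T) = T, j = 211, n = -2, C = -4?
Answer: 35985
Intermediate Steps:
K(w) = -2
f(s) = -2 + 211*s (f(s) = 211*s - 2 = -2 + 211*s)
f(Y(C)) - 1*(-36831) = (-2 + 211*(-4)) - 1*(-36831) = (-2 - 844) + 36831 = -846 + 36831 = 35985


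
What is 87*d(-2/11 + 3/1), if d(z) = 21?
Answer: 1827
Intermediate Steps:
87*d(-2/11 + 3/1) = 87*21 = 1827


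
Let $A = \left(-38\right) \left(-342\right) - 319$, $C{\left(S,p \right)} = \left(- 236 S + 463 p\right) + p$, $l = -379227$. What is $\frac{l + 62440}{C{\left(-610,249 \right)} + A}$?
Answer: $- \frac{316787}{272173} \approx -1.1639$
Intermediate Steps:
$C{\left(S,p \right)} = - 236 S + 464 p$
$A = 12677$ ($A = 12996 - 319 = 12677$)
$\frac{l + 62440}{C{\left(-610,249 \right)} + A} = \frac{-379227 + 62440}{\left(\left(-236\right) \left(-610\right) + 464 \cdot 249\right) + 12677} = - \frac{316787}{\left(143960 + 115536\right) + 12677} = - \frac{316787}{259496 + 12677} = - \frac{316787}{272173}$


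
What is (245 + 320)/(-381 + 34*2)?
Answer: -565/313 ≈ -1.8051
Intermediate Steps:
(245 + 320)/(-381 + 34*2) = 565/(-381 + 68) = 565/(-313) = 565*(-1/313) = -565/313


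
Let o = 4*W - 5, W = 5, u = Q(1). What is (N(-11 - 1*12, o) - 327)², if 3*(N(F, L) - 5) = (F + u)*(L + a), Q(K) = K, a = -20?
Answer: 732736/9 ≈ 81415.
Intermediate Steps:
u = 1
o = 15 (o = 4*5 - 5 = 20 - 5 = 15)
N(F, L) = 5 + (1 + F)*(-20 + L)/3 (N(F, L) = 5 + ((F + 1)*(L - 20))/3 = 5 + ((1 + F)*(-20 + L))/3 = 5 + (1 + F)*(-20 + L)/3)
(N(-11 - 1*12, o) - 327)² = ((-5/3 - 20*(-11 - 1*12)/3 + (⅓)*15 + (⅓)*(-11 - 1*12)*15) - 327)² = ((-5/3 - 20*(-11 - 12)/3 + 5 + (⅓)*(-11 - 12)*15) - 327)² = ((-5/3 - 20/3*(-23) + 5 + (⅓)*(-23)*15) - 327)² = ((-5/3 + 460/3 + 5 - 115) - 327)² = (125/3 - 327)² = (-856/3)² = 732736/9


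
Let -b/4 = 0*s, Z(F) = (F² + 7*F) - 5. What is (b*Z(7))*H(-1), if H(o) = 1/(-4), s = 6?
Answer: 0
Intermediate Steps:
H(o) = -¼
Z(F) = -5 + F² + 7*F
b = 0 (b = -0*6 = -4*0 = 0)
(b*Z(7))*H(-1) = (0*(-5 + 7² + 7*7))*(-¼) = (0*(-5 + 49 + 49))*(-¼) = (0*93)*(-¼) = 0*(-¼) = 0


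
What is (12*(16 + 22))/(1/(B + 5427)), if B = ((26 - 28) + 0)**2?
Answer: 2476536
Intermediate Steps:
B = 4 (B = (-2 + 0)**2 = (-2)**2 = 4)
(12*(16 + 22))/(1/(B + 5427)) = (12*(16 + 22))/(1/(4 + 5427)) = (12*38)/(1/5431) = 456/(1/5431) = 456*5431 = 2476536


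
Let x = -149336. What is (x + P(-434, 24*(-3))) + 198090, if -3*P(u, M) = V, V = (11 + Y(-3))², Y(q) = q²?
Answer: 145862/3 ≈ 48621.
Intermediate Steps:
V = 400 (V = (11 + (-3)²)² = (11 + 9)² = 20² = 400)
P(u, M) = -400/3 (P(u, M) = -⅓*400 = -400/3)
(x + P(-434, 24*(-3))) + 198090 = (-149336 - 400/3) + 198090 = -448408/3 + 198090 = 145862/3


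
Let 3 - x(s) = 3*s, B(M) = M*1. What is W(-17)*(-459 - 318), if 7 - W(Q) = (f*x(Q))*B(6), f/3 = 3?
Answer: 2260293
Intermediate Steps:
f = 9 (f = 3*3 = 9)
B(M) = M
x(s) = 3 - 3*s
W(Q) = -155 + 162*Q (W(Q) = 7 - 9*(3 - 3*Q)*6 = 7 - (27 - 27*Q)*6 = 7 - (162 - 162*Q) = 7 + (-162 + 162*Q) = -155 + 162*Q)
W(-17)*(-459 - 318) = (-155 + 162*(-17))*(-459 - 318) = (-155 - 2754)*(-777) = -2909*(-777) = 2260293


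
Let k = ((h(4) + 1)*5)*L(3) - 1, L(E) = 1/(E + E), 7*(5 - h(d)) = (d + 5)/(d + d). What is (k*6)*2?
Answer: 1299/28 ≈ 46.393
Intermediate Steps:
h(d) = 5 - (5 + d)/(14*d) (h(d) = 5 - (d + 5)/(7*(d + d)) = 5 - (5 + d)/(7*(2*d)) = 5 - (5 + d)*1/(2*d)/7 = 5 - (5 + d)/(14*d))
L(E) = 1/(2*E)
k = 433/112 (k = (((1/14)*(-5 + 69*4)/4 + 1)*5)*((1/2)/3) - 1 = (((1/14)*(1/4)*(-5 + 276) + 1)*5)*((1/2)*(1/3)) - 1 = (((1/14)*(1/4)*271 + 1)*5)*(1/6) - 1 = ((271/56 + 1)*5)*(1/6) - 1 = ((327/56)*5)*(1/6) - 1 = (1635/56)*(1/6) - 1 = 545/112 - 1 = 433/112 ≈ 3.8661)
(k*6)*2 = ((433/112)*6)*2 = (1299/56)*2 = 1299/28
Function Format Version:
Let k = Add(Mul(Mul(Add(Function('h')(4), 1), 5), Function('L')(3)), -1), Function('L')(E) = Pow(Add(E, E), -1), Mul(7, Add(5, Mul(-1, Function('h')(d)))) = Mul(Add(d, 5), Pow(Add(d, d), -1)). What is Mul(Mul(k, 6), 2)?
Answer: Rational(1299, 28) ≈ 46.393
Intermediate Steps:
Function('h')(d) = Add(5, Mul(Rational(-1, 14), Pow(d, -1), Add(5, d))) (Function('h')(d) = Add(5, Mul(Rational(-1, 7), Mul(Add(d, 5), Pow(Add(d, d), -1)))) = Add(5, Mul(Rational(-1, 7), Mul(Add(5, d), Pow(Mul(2, d), -1)))) = Add(5, Mul(Rational(-1, 7), Mul(Add(5, d), Mul(Rational(1, 2), Pow(d, -1))))) = Add(5, Mul(Rational(-1, 7), Mul(Rational(1, 2), Pow(d, -1), Add(5, d)))) = Add(5, Mul(Rational(-1, 14), Pow(d, -1), Add(5, d))))
Function('L')(E) = Mul(Rational(1, 2), Pow(E, -1)) (Function('L')(E) = Pow(Mul(2, E), -1) = Mul(Rational(1, 2), Pow(E, -1)))
k = Rational(433, 112) (k = Add(Mul(Mul(Add(Mul(Rational(1, 14), Pow(4, -1), Add(-5, Mul(69, 4))), 1), 5), Mul(Rational(1, 2), Pow(3, -1))), -1) = Add(Mul(Mul(Add(Mul(Rational(1, 14), Rational(1, 4), Add(-5, 276)), 1), 5), Mul(Rational(1, 2), Rational(1, 3))), -1) = Add(Mul(Mul(Add(Mul(Rational(1, 14), Rational(1, 4), 271), 1), 5), Rational(1, 6)), -1) = Add(Mul(Mul(Add(Rational(271, 56), 1), 5), Rational(1, 6)), -1) = Add(Mul(Mul(Rational(327, 56), 5), Rational(1, 6)), -1) = Add(Mul(Rational(1635, 56), Rational(1, 6)), -1) = Add(Rational(545, 112), -1) = Rational(433, 112) ≈ 3.8661)
Mul(Mul(k, 6), 2) = Mul(Mul(Rational(433, 112), 6), 2) = Mul(Rational(1299, 56), 2) = Rational(1299, 28)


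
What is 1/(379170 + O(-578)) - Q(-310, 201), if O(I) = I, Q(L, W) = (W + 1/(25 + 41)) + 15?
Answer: -2698793039/12493536 ≈ -216.02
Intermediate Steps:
Q(L, W) = 991/66 + W (Q(L, W) = (W + 1/66) + 15 = (1/66 + W) + 15 = 991/66 + W)
1/(379170 + O(-578)) - Q(-310, 201) = 1/(379170 - 578) - (991/66 + 201) = 1/378592 - 1*14257/66 = 1/378592 - 14257/66 = -2698793039/12493536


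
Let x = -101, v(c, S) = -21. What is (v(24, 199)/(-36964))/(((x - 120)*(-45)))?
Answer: 7/122535660 ≈ 5.7126e-8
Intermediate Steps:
(v(24, 199)/(-36964))/(((x - 120)*(-45))) = (-21/(-36964))/(((-101 - 120)*(-45))) = (-21*(-1/36964))/((-221*(-45))) = (21/36964)/9945 = (21/36964)*(1/9945) = 7/122535660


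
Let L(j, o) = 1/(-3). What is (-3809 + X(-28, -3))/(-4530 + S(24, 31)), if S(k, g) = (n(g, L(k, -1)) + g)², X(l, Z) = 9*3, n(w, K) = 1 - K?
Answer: 34038/31361 ≈ 1.0854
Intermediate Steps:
L(j, o) = -⅓
X(l, Z) = 27
S(k, g) = (4/3 + g)² (S(k, g) = ((1 - 1*(-⅓)) + g)² = ((1 + ⅓) + g)² = (4/3 + g)²)
(-3809 + X(-28, -3))/(-4530 + S(24, 31)) = (-3809 + 27)/(-4530 + (4 + 3*31)²/9) = -3782/(-4530 + (4 + 93)²/9) = -3782/(-4530 + (⅑)*97²) = -3782/(-4530 + (⅑)*9409) = -3782/(-4530 + 9409/9) = -3782/(-31361/9) = -3782*(-9/31361) = 34038/31361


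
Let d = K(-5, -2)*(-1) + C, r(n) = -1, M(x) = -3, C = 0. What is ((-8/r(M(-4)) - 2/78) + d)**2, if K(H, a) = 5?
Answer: 13456/1521 ≈ 8.8468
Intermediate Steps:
d = -5 (d = 5*(-1) + 0 = -5 + 0 = -5)
((-8/r(M(-4)) - 2/78) + d)**2 = ((-8/(-1) - 2/78) - 5)**2 = ((-8*(-1) - 2*1/78) - 5)**2 = ((8 - 1/39) - 5)**2 = (311/39 - 5)**2 = (116/39)**2 = 13456/1521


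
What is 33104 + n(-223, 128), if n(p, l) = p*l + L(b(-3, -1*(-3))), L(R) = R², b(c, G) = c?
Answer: 4569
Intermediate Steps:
n(p, l) = 9 + l*p (n(p, l) = p*l + (-3)² = l*p + 9 = 9 + l*p)
33104 + n(-223, 128) = 33104 + (9 + 128*(-223)) = 33104 + (9 - 28544) = 33104 - 28535 = 4569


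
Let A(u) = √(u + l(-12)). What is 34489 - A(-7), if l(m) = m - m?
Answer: 34489 - I*√7 ≈ 34489.0 - 2.6458*I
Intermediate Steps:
l(m) = 0
A(u) = √u (A(u) = √(u + 0) = √u)
34489 - A(-7) = 34489 - √(-7) = 34489 - I*√7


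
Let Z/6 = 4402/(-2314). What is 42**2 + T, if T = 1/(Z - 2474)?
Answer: 5072599579/2875624 ≈ 1764.0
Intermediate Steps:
Z = -13206/1157 (Z = 6*(4402/(-2314)) = 6*(4402*(-1/2314)) = 6*(-2201/1157) = -13206/1157 ≈ -11.414)
T = -1157/2875624 (T = 1/(-13206/1157 - 2474) = 1/(-2875624/1157) = -1157/2875624 ≈ -0.00040235)
42**2 + T = 42**2 - 1157/2875624 = 1764 - 1157/2875624 = 5072599579/2875624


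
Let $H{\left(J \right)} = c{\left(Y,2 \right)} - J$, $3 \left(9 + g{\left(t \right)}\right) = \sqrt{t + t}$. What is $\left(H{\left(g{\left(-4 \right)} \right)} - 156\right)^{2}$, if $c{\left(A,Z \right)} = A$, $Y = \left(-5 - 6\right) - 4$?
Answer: $\frac{236188}{9} + 216 i \sqrt{2} \approx 26243.0 + 305.47 i$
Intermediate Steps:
$Y = -15$ ($Y = \left(-5 - 6\right) - 4 = -11 - 4 = -15$)
$g{\left(t \right)} = -9 + \frac{\sqrt{2} \sqrt{t}}{3}$ ($g{\left(t \right)} = -9 + \frac{\sqrt{t + t}}{3} = -9 + \frac{\sqrt{2 t}}{3} = -9 + \frac{\sqrt{2} \sqrt{t}}{3}$)
$H{\left(J \right)} = -15 - J$
$\left(H{\left(g{\left(-4 \right)} \right)} - 156\right)^{2} = \left(\left(-15 - \left(-9 + \frac{\sqrt{2} \sqrt{-4}}{3}\right)\right) - 156\right)^{2} = \left(\left(-15 - \left(-9 + \frac{\sqrt{2} \cdot 2 i}{3}\right)\right) - 156\right)^{2} = \left(\left(-15 - \left(-9 + \frac{2 i \sqrt{2}}{3}\right)\right) - 156\right)^{2} = \left(\left(-15 + \left(9 - \frac{2 i \sqrt{2}}{3}\right)\right) - 156\right)^{2} = \left(\left(-6 - \frac{2 i \sqrt{2}}{3}\right) - 156\right)^{2} = \left(-162 - \frac{2 i \sqrt{2}}{3}\right)^{2}$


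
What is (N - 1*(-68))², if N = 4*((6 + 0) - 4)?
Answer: 5776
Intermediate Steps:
N = 8 (N = 4*(6 - 4) = 4*2 = 8)
(N - 1*(-68))² = (8 - 1*(-68))² = (8 + 68)² = 76² = 5776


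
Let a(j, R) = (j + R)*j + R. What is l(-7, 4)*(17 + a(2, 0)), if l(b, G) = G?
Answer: 84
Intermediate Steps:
a(j, R) = R + j*(R + j) (a(j, R) = (R + j)*j + R = j*(R + j) + R = R + j*(R + j))
l(-7, 4)*(17 + a(2, 0)) = 4*(17 + (0 + 2² + 0*2)) = 4*(17 + (0 + 4 + 0)) = 4*(17 + 4) = 4*21 = 84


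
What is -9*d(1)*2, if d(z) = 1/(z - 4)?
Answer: 6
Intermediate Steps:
d(z) = 1/(-4 + z)
-9*d(1)*2 = -9/(-4 + 1)*2 = -9/(-3)*2 = -9*(-⅓)*2 = 3*2 = 6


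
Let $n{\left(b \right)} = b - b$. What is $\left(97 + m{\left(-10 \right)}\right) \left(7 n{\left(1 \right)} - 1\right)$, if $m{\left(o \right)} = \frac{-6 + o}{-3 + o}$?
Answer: $- \frac{1277}{13} \approx -98.231$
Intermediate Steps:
$n{\left(b \right)} = 0$
$m{\left(o \right)} = \frac{-6 + o}{-3 + o}$
$\left(97 + m{\left(-10 \right)}\right) \left(7 n{\left(1 \right)} - 1\right) = \left(97 + \frac{-6 - 10}{-3 - 10}\right) \left(7 \cdot 0 - 1\right) = \left(97 + \frac{1}{-13} \left(-16\right)\right) \left(0 - 1\right) = \left(97 - - \frac{16}{13}\right) \left(-1\right) = \left(97 + \frac{16}{13}\right) \left(-1\right) = \frac{1277}{13} \left(-1\right) = - \frac{1277}{13}$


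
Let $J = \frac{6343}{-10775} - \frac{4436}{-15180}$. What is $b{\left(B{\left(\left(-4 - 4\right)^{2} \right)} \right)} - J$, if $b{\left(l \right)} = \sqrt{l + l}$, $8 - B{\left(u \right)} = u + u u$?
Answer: $\frac{2424442}{8178225} + 4 i \sqrt{519} \approx 0.29645 + 91.126 i$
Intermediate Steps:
$B{\left(u \right)} = 8 - u - u^{2}$ ($B{\left(u \right)} = 8 - \left(u + u u\right) = 8 - \left(u + u^{2}\right) = 8 - u - u^{2}$)
$J = - \frac{2424442}{8178225}$ ($J = 6343 \left(- \frac{1}{10775}\right) - - \frac{1109}{3795} = - \frac{6343}{10775} + \frac{1109}{3795} = - \frac{2424442}{8178225} \approx -0.29645$)
$b{\left(l \right)} = \sqrt{2} \sqrt{l}$ ($b{\left(l \right)} = \sqrt{2 l} = \sqrt{2} \sqrt{l}$)
$b{\left(B{\left(\left(-4 - 4\right)^{2} \right)} \right)} - J = \sqrt{2} \sqrt{8 - \left(-4 - 4\right)^{2} - \left(\left(-4 - 4\right)^{2}\right)^{2}} - - \frac{2424442}{8178225} = \sqrt{2} \sqrt{8 - \left(-8\right)^{2} - \left(\left(-8\right)^{2}\right)^{2}} + \frac{2424442}{8178225} = \sqrt{2} \sqrt{8 - 64 - 64^{2}} + \frac{2424442}{8178225} = \sqrt{2} \sqrt{8 - 64 - 4096} + \frac{2424442}{8178225} = \sqrt{2} \sqrt{-4152} + \frac{2424442}{8178225} = \sqrt{2} \cdot 2 i \sqrt{1038} + \frac{2424442}{8178225} = 4 i \sqrt{519} + \frac{2424442}{8178225} = \frac{2424442}{8178225} + 4 i \sqrt{519}$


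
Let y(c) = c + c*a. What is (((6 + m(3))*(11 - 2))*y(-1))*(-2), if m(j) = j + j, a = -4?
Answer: -648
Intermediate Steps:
m(j) = 2*j
y(c) = -3*c (y(c) = c + c*(-4) = c - 4*c = -3*c)
(((6 + m(3))*(11 - 2))*y(-1))*(-2) = (((6 + 2*3)*(11 - 2))*(-3*(-1)))*(-2) = (((6 + 6)*9)*3)*(-2) = ((12*9)*3)*(-2) = (108*3)*(-2) = 324*(-2) = -648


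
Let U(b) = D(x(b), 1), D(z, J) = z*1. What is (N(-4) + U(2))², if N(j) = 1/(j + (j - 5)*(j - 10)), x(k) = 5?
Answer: 373321/14884 ≈ 25.082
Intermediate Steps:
D(z, J) = z
U(b) = 5
N(j) = 1/(j + (-10 + j)*(-5 + j)) (N(j) = 1/(j + (-5 + j)*(-10 + j)) = 1/(j + (-10 + j)*(-5 + j)))
(N(-4) + U(2))² = (1/(50 + (-4)² - 14*(-4)) + 5)² = (1/(50 + 16 + 56) + 5)² = (1/122 + 5)² = (611/122)² = 373321/14884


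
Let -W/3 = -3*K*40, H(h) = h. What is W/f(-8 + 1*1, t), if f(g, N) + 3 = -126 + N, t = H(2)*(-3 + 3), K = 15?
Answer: -1800/43 ≈ -41.860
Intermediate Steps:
t = 0 (t = 2*(-3 + 3) = 2*0 = 0)
W = 5400 (W = -3*(-3*15)*40 = -(-135)*40 = -3*(-1800) = 5400)
f(g, N) = -129 + N (f(g, N) = -3 + (-126 + N) = -129 + N)
W/f(-8 + 1*1, t) = 5400/(-129 + 0) = 5400/(-129) = 5400*(-1/129) = -1800/43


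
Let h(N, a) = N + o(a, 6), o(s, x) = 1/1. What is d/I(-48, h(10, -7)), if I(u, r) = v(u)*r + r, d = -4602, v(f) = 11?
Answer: -767/22 ≈ -34.864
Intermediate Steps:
o(s, x) = 1 (o(s, x) = 1*1 = 1)
h(N, a) = 1 + N (h(N, a) = N + 1 = 1 + N)
I(u, r) = 12*r (I(u, r) = 11*r + r = 12*r)
d/I(-48, h(10, -7)) = -4602*1/(12*(1 + 10)) = -4602/(12*11) = -4602/132 = -4602*1/132 = -767/22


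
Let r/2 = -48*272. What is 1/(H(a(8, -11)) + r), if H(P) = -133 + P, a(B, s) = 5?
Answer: -1/26240 ≈ -3.8110e-5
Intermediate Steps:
r = -26112 (r = 2*(-48*272) = 2*(-13056) = -26112)
1/(H(a(8, -11)) + r) = 1/((-133 + 5) - 26112) = 1/(-128 - 26112) = 1/(-26240) = -1/26240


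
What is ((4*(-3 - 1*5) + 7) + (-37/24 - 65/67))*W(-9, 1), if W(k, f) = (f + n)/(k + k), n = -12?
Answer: -486629/28944 ≈ -16.813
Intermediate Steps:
W(k, f) = (-12 + f)/(2*k) (W(k, f) = (f - 12)/(k + k) = (-12 + f)/((2*k)) = (-12 + f)*(1/(2*k)) = (-12 + f)/(2*k))
((4*(-3 - 1*5) + 7) + (-37/24 - 65/67))*W(-9, 1) = ((4*(-3 - 1*5) + 7) + (-37/24 - 65/67))*((1/2)*(-12 + 1)/(-9)) = ((4*(-3 - 5) + 7) + (-37*1/24 - 65*1/67))*((1/2)*(-1/9)*(-11)) = ((4*(-8) + 7) + (-37/24 - 65/67))*(11/18) = ((-32 + 7) - 4039/1608)*(11/18) = (-25 - 4039/1608)*(11/18) = -44239/1608*11/18 = -486629/28944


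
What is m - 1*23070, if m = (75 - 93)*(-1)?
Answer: -23052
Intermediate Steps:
m = 18 (m = -18*(-1) = 18)
m - 1*23070 = 18 - 1*23070 = 18 - 23070 = -23052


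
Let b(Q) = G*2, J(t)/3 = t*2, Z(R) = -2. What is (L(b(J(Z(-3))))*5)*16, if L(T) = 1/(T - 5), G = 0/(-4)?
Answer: -16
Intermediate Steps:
G = 0 (G = 0*(-1/4) = 0)
J(t) = 6*t (J(t) = 3*(t*2) = 3*(2*t) = 6*t)
b(Q) = 0 (b(Q) = 0*2 = 0)
L(T) = 1/(-5 + T)
(L(b(J(Z(-3))))*5)*16 = (5/(-5 + 0))*16 = (5/(-5))*16 = -1/5*5*16 = -1*16 = -16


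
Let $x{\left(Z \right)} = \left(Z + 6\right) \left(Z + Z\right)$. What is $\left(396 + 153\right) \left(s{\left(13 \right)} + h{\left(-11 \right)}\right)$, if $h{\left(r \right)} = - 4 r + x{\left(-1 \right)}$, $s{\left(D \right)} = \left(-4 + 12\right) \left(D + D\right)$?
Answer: $132858$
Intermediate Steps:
$s{\left(D \right)} = 16 D$ ($s{\left(D \right)} = 8 \cdot 2 D = 16 D$)
$x{\left(Z \right)} = 2 Z \left(6 + Z\right)$ ($x{\left(Z \right)} = \left(6 + Z\right) 2 Z = 2 Z \left(6 + Z\right)$)
$h{\left(r \right)} = -10 - 4 r$ ($h{\left(r \right)} = - 4 r + 2 \left(-1\right) \left(6 - 1\right) = - 4 r + 2 \left(-1\right) 5 = - 4 r - 10 = -10 - 4 r$)
$\left(396 + 153\right) \left(s{\left(13 \right)} + h{\left(-11 \right)}\right) = \left(396 + 153\right) \left(16 \cdot 13 - -34\right) = 549 \left(208 + \left(-10 + 44\right)\right) = 549 \left(208 + 34\right) = 549 \cdot 242 = 132858$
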